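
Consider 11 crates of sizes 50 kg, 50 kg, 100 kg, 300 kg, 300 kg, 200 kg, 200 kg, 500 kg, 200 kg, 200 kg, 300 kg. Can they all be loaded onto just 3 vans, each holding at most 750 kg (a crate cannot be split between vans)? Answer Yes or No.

No

Total = 2400 kg; ⌈2400/750⌉ = 4.
At least 4 vans are required, but only 3 are allowed.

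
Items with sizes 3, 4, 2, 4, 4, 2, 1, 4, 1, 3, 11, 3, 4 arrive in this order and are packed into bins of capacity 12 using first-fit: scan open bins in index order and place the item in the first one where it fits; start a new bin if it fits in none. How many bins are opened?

  3 → bin 1 (new)  [load 3/12]
  4 → bin 1  [load 7/12]
  2 → bin 1  [load 9/12]
  4 → bin 2 (new)  [load 4/12]
  4 → bin 2  [load 8/12]
  2 → bin 1  [load 11/12]
  1 → bin 1  [load 12/12]
  4 → bin 2  [load 12/12]
  1 → bin 3 (new)  [load 1/12]
  3 → bin 3  [load 4/12]
  11 → bin 4 (new)  [load 11/12]
  3 → bin 3  [load 7/12]
  4 → bin 3  [load 11/12]
4 bins opened.

4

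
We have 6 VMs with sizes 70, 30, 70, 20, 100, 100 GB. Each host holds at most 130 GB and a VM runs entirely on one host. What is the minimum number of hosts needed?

Total = 100 + 100 + 70 + 70 + 30 + 20 = 390 GB.
Lower bound: ⌈390/130⌉ = 3 hosts.
Also, 4 VMs each exceed 65 GB, and no two of those can share a host, so at least 4 hosts are needed.
A packing using 4 hosts:
  host 1: 100 + 30 = 130
  host 2: 100 + 20 = 120
  host 3: 70 = 70
  host 4: 70 = 70
This matches the lower bound, so 4 is optimal.

4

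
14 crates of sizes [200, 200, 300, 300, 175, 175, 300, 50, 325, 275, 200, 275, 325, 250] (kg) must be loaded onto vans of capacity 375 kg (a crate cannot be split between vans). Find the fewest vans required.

11

Total = 325 + 325 + 300 + 300 + 300 + 275 + 275 + 250 + 200 + 200 + 200 + 175 + 175 + 50 = 3350 kg.
Lower bound: ⌈3350/375⌉ = 9 vans.
Also, 11 crates each exceed 375/2 kg, and no two of those can share a van, so at least 11 vans are needed.
A packing using 11 vans:
  van 1: 325 + 50 = 375
  van 2: 325 = 325
  van 3: 300 = 300
  van 4: 300 = 300
  van 5: 300 = 300
  van 6: 275 = 275
  van 7: 275 = 275
  van 8: 250 = 250
  van 9: 200 + 175 = 375
  van 10: 200 + 175 = 375
  van 11: 200 = 200
This matches the lower bound, so 11 is optimal.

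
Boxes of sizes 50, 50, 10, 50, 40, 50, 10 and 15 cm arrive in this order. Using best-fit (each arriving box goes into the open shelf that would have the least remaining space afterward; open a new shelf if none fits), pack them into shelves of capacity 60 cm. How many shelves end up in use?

5

  50 → shelf 1 (new)  [load 50/60]
  50 → shelf 2 (new)  [load 50/60]
  10 → shelf 1  [load 60/60]
  50 → shelf 3 (new)  [load 50/60]
  40 → shelf 4 (new)  [load 40/60]
  50 → shelf 5 (new)  [load 50/60]
  10 → shelf 2  [load 60/60]
  15 → shelf 4  [load 55/60]
5 shelves opened.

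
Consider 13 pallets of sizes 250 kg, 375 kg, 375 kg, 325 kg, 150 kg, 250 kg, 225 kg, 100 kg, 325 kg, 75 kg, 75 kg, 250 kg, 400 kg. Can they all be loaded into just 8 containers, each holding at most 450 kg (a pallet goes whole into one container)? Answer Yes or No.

Total = 3175 kg; ⌈3175/450⌉ = 8.
The bound of 8 does not rule out 8, but exhaustive search shows no assignment into 8 containers of capacity 450 kg exists — the minimum is 9.

No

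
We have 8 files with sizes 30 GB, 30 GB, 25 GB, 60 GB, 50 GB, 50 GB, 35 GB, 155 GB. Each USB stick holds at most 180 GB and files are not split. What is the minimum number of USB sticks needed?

Total = 155 + 60 + 50 + 50 + 35 + 30 + 30 + 25 = 435 GB.
Lower bound: ⌈435/180⌉ = 3 USB sticks.
A packing using 3 USB sticks:
  USB stick 1: 155 + 25 = 180
  USB stick 2: 60 + 50 + 50 = 160
  USB stick 3: 35 + 30 + 30 = 95
This matches the lower bound, so 3 is optimal.

3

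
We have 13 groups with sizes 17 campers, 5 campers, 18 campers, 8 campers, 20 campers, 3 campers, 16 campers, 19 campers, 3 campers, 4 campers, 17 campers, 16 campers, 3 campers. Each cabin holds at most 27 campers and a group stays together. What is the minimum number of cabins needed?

7

Total = 20 + 19 + 18 + 17 + 17 + 16 + 16 + 8 + 5 + 4 + 3 + 3 + 3 = 149 campers.
Lower bound: ⌈149/27⌉ = 6 cabins.
Also, 7 groups each exceed 27/2 campers, and no two of those can share a cabin, so at least 7 cabins are needed.
A packing using 7 cabins:
  cabin 1: 20 + 5 = 25
  cabin 2: 19 + 8 = 27
  cabin 3: 18 + 4 + 3 = 25
  cabin 4: 17 + 3 + 3 = 23
  cabin 5: 17 = 17
  cabin 6: 16 = 16
  cabin 7: 16 = 16
This matches the lower bound, so 7 is optimal.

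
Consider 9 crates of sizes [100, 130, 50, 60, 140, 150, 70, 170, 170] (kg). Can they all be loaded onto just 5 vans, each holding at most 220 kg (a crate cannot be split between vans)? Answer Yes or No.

No

Total = 1040 kg; ⌈1040/220⌉ = 5.
The bound of 5 does not rule out 5, but exhaustive search shows no assignment into 5 vans of capacity 220 kg exists — the minimum is 6.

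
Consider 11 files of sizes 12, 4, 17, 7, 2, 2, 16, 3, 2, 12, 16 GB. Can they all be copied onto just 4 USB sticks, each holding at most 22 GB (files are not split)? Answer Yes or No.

No

Total = 93 GB; ⌈93/22⌉ = 5.
At least 5 USB sticks are required, but only 4 are allowed.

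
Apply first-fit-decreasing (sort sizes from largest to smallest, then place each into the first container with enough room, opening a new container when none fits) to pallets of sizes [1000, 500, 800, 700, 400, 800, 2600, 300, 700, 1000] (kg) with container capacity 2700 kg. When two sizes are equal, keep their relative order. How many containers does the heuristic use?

Sorted descending: 2600, 1000, 1000, 800, 800, 700, 700, 500, 400, 300.
  2600 → container 1 (new)  [load 2600/2700]
  1000 → container 2 (new)  [load 1000/2700]
  1000 → container 2  [load 2000/2700]
  800 → container 3 (new)  [load 800/2700]
  800 → container 3  [load 1600/2700]
  700 → container 2  [load 2700/2700]
  700 → container 3  [load 2300/2700]
  500 → container 4 (new)  [load 500/2700]
  400 → container 3  [load 2700/2700]
  300 → container 4  [load 800/2700]
4 containers opened.

4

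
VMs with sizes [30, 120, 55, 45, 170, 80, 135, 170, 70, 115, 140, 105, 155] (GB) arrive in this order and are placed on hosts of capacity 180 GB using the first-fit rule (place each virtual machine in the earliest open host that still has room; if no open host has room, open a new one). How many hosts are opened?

  30 → host 1 (new)  [load 30/180]
  120 → host 1  [load 150/180]
  55 → host 2 (new)  [load 55/180]
  45 → host 2  [load 100/180]
  170 → host 3 (new)  [load 170/180]
  80 → host 2  [load 180/180]
  135 → host 4 (new)  [load 135/180]
  170 → host 5 (new)  [load 170/180]
  70 → host 6 (new)  [load 70/180]
  115 → host 7 (new)  [load 115/180]
  140 → host 8 (new)  [load 140/180]
  105 → host 6  [load 175/180]
  155 → host 9 (new)  [load 155/180]
9 hosts opened.

9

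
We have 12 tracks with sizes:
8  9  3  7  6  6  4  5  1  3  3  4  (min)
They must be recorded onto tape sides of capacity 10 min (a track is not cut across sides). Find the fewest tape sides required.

Total = 9 + 8 + 7 + 6 + 6 + 5 + 4 + 4 + 3 + 3 + 3 + 1 = 59 min.
Lower bound: ⌈59/10⌉ = 6 tape sides.
A packing using 7 tape sides:
  side 1: 9 + 1 = 10
  side 2: 8 = 8
  side 3: 7 + 3 = 10
  side 4: 6 + 4 = 10
  side 5: 6 + 4 = 10
  side 6: 5 + 3 = 8
  side 7: 3 = 3
No arrangement into 6 tape sides stays within capacity, so 7 is optimal.

7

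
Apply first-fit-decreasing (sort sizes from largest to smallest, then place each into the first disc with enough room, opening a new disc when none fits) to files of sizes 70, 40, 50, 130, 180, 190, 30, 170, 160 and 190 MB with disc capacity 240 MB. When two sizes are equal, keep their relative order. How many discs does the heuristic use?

Sorted descending: 190, 190, 180, 170, 160, 130, 70, 50, 40, 30.
  190 → disc 1 (new)  [load 190/240]
  190 → disc 2 (new)  [load 190/240]
  180 → disc 3 (new)  [load 180/240]
  170 → disc 4 (new)  [load 170/240]
  160 → disc 5 (new)  [load 160/240]
  130 → disc 6 (new)  [load 130/240]
  70 → disc 4  [load 240/240]
  50 → disc 1  [load 240/240]
  40 → disc 2  [load 230/240]
  30 → disc 3  [load 210/240]
6 discs opened.

6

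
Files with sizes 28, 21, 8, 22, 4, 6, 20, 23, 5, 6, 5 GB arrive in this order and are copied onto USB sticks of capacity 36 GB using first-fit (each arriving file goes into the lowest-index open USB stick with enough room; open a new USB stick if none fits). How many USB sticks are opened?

5

  28 → USB stick 1 (new)  [load 28/36]
  21 → USB stick 2 (new)  [load 21/36]
  8 → USB stick 1  [load 36/36]
  22 → USB stick 3 (new)  [load 22/36]
  4 → USB stick 2  [load 25/36]
  6 → USB stick 2  [load 31/36]
  20 → USB stick 4 (new)  [load 20/36]
  23 → USB stick 5 (new)  [load 23/36]
  5 → USB stick 2  [load 36/36]
  6 → USB stick 3  [load 28/36]
  5 → USB stick 3  [load 33/36]
5 USB sticks opened.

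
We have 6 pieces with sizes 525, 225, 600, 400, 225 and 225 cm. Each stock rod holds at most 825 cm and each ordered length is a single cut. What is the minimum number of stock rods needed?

Total = 600 + 525 + 400 + 225 + 225 + 225 = 2200 cm.
Lower bound: ⌈2200/825⌉ = 3 stock rods.
A packing using 3 stock rods:
  stock rod 1: 600 + 225 = 825
  stock rod 2: 525 + 225 = 750
  stock rod 3: 400 + 225 = 625
This matches the lower bound, so 3 is optimal.

3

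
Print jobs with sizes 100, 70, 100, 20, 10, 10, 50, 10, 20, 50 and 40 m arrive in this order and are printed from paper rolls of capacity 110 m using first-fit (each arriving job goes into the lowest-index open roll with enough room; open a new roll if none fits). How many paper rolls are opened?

  100 → roll 1 (new)  [load 100/110]
  70 → roll 2 (new)  [load 70/110]
  100 → roll 3 (new)  [load 100/110]
  20 → roll 2  [load 90/110]
  10 → roll 1  [load 110/110]
  10 → roll 2  [load 100/110]
  50 → roll 4 (new)  [load 50/110]
  10 → roll 2  [load 110/110]
  20 → roll 4  [load 70/110]
  50 → roll 5 (new)  [load 50/110]
  40 → roll 4  [load 110/110]
5 paper rolls opened.

5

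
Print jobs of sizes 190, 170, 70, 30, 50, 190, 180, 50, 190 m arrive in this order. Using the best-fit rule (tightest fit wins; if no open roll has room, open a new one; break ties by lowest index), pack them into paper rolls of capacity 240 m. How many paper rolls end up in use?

5

  190 → roll 1 (new)  [load 190/240]
  170 → roll 2 (new)  [load 170/240]
  70 → roll 2  [load 240/240]
  30 → roll 1  [load 220/240]
  50 → roll 3 (new)  [load 50/240]
  190 → roll 3  [load 240/240]
  180 → roll 4 (new)  [load 180/240]
  50 → roll 4  [load 230/240]
  190 → roll 5 (new)  [load 190/240]
5 paper rolls opened.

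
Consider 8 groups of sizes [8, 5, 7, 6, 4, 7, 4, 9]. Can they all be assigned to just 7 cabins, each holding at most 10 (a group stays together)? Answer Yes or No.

A valid assignment using 6 cabins:
  cabin 1: 9 = 9
  cabin 2: 8 = 8
  cabin 3: 7 = 7
  cabin 4: 7 = 7
  cabin 5: 6 + 4 = 10
  cabin 6: 5 + 4 = 9
That uses only 6 ≤ 7, so 7 cabins are enough.

Yes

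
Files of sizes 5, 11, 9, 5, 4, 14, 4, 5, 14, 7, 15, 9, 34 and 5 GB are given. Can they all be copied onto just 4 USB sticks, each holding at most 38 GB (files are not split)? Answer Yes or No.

Yes

A valid assignment using 4 USB sticks:
  USB stick 1: 34 + 4 = 38
  USB stick 2: 15 + 14 + 9 = 38
  USB stick 3: 14 + 11 + 9 + 4 = 38
  USB stick 4: 7 + 5 + 5 + 5 + 5 = 27
Every load is within 38 GB, so 4 USB sticks suffice.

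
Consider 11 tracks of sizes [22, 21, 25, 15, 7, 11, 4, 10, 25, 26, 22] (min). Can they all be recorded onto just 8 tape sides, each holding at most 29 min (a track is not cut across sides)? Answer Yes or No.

Yes

A valid assignment using 8 tape sides:
  side 1: 26 = 26
  side 2: 25 + 4 = 29
  side 3: 25 = 25
  side 4: 22 + 7 = 29
  side 5: 22 = 22
  side 6: 21 = 21
  side 7: 15 + 11 = 26
  side 8: 10 = 10
Every load is within 29 min, so 8 tape sides suffice.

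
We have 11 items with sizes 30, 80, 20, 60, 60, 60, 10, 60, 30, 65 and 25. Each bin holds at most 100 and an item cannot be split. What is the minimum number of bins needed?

6

Total = 80 + 65 + 60 + 60 + 60 + 60 + 30 + 30 + 25 + 20 + 10 = 500.
Lower bound: ⌈500/100⌉ = 5 bins.
Also, 6 items each exceed 50, and no two of those can share a bin, so at least 6 bins are needed.
A packing using 6 bins:
  bin 1: 80 + 20 = 100
  bin 2: 65 + 30 = 95
  bin 3: 60 + 30 + 10 = 100
  bin 4: 60 + 25 = 85
  bin 5: 60 = 60
  bin 6: 60 = 60
This matches the lower bound, so 6 is optimal.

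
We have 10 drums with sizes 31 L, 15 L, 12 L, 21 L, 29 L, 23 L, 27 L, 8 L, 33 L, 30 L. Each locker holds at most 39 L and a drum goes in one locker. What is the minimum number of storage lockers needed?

Total = 33 + 31 + 30 + 29 + 27 + 23 + 21 + 15 + 12 + 8 = 229 L.
Lower bound: ⌈229/39⌉ = 6 storage lockers.
Also, 7 drums each exceed 39/2 L, and no two of those can share a locker, so at least 7 storage lockers are needed.
A packing using 7 storage lockers:
  locker 1: 33 = 33
  locker 2: 31 + 8 = 39
  locker 3: 30 = 30
  locker 4: 29 = 29
  locker 5: 27 + 12 = 39
  locker 6: 23 + 15 = 38
  locker 7: 21 = 21
This matches the lower bound, so 7 is optimal.

7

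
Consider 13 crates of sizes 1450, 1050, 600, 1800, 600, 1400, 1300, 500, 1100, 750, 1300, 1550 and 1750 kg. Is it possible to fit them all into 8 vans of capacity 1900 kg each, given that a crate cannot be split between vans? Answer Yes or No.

No

Total = 15150 kg; ⌈15150/1900⌉ = 8.
9 crates each exceed half the capacity and cannot share a van, forcing at least 9 vans.
At least 9 vans are required, but only 8 are allowed.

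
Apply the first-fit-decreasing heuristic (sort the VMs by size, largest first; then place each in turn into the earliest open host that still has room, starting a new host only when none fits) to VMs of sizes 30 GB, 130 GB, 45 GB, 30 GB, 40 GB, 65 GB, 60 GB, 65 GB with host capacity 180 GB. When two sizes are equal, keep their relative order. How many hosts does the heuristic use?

Sorted descending: 130, 65, 65, 60, 45, 40, 30, 30.
  130 → host 1 (new)  [load 130/180]
  65 → host 2 (new)  [load 65/180]
  65 → host 2  [load 130/180]
  60 → host 3 (new)  [load 60/180]
  45 → host 1  [load 175/180]
  40 → host 2  [load 170/180]
  30 → host 3  [load 90/180]
  30 → host 3  [load 120/180]
3 hosts opened.

3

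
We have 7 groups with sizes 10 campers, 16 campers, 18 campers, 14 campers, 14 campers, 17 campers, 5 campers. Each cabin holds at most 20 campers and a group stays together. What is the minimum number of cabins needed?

6

Total = 18 + 17 + 16 + 14 + 14 + 10 + 5 = 94 campers.
Lower bound: ⌈94/20⌉ = 5 cabins.
A packing using 6 cabins:
  cabin 1: 18 = 18
  cabin 2: 17 = 17
  cabin 3: 16 = 16
  cabin 4: 14 + 5 = 19
  cabin 5: 14 = 14
  cabin 6: 10 = 10
No arrangement into 5 cabins stays within capacity, so 6 is optimal.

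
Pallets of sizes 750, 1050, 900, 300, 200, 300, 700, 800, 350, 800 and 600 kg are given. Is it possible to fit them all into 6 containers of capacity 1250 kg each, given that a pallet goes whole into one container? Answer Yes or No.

Total = 6750 kg; ⌈6750/1250⌉ = 6.
The bound of 6 does not rule out 6, but exhaustive search shows no assignment into 6 containers of capacity 1250 kg exists — the minimum is 7.

No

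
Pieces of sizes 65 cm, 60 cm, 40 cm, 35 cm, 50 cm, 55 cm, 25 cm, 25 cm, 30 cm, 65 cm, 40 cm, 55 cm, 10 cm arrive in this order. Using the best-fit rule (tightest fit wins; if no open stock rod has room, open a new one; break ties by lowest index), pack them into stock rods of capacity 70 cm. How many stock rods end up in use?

9

  65 → stock rod 1 (new)  [load 65/70]
  60 → stock rod 2 (new)  [load 60/70]
  40 → stock rod 3 (new)  [load 40/70]
  35 → stock rod 4 (new)  [load 35/70]
  50 → stock rod 5 (new)  [load 50/70]
  55 → stock rod 6 (new)  [load 55/70]
  25 → stock rod 3  [load 65/70]
  25 → stock rod 4  [load 60/70]
  30 → stock rod 7 (new)  [load 30/70]
  65 → stock rod 8 (new)  [load 65/70]
  40 → stock rod 7  [load 70/70]
  55 → stock rod 9 (new)  [load 55/70]
  10 → stock rod 2  [load 70/70]
9 stock rods opened.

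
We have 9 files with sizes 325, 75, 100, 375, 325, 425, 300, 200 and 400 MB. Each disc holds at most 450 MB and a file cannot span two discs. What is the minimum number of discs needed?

Total = 425 + 400 + 375 + 325 + 325 + 300 + 200 + 100 + 75 = 2525 MB.
Lower bound: ⌈2525/450⌉ = 6 discs.
A packing using 7 discs:
  disc 1: 425 = 425
  disc 2: 400 = 400
  disc 3: 375 + 75 = 450
  disc 4: 325 + 100 = 425
  disc 5: 325 = 325
  disc 6: 300 = 300
  disc 7: 200 = 200
No arrangement into 6 discs stays within capacity, so 7 is optimal.

7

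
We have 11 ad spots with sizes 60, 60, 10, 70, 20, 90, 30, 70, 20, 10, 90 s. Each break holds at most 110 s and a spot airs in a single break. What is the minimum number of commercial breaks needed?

6

Total = 90 + 90 + 70 + 70 + 60 + 60 + 30 + 20 + 20 + 10 + 10 = 530 s.
Lower bound: ⌈530/110⌉ = 5 commercial breaks.
Also, 6 ad spots each exceed 55 s, and no two of those can share a break, so at least 6 commercial breaks are needed.
A packing using 6 commercial breaks:
  break 1: 90 + 20 = 110
  break 2: 90 + 20 = 110
  break 3: 70 + 30 + 10 = 110
  break 4: 70 + 10 = 80
  break 5: 60 = 60
  break 6: 60 = 60
This matches the lower bound, so 6 is optimal.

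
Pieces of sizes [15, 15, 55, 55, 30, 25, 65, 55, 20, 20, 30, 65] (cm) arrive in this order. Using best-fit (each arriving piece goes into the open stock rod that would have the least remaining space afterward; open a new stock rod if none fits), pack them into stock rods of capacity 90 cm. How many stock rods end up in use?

6

  15 → stock rod 1 (new)  [load 15/90]
  15 → stock rod 1  [load 30/90]
  55 → stock rod 1  [load 85/90]
  55 → stock rod 2 (new)  [load 55/90]
  30 → stock rod 2  [load 85/90]
  25 → stock rod 3 (new)  [load 25/90]
  65 → stock rod 3  [load 90/90]
  55 → stock rod 4 (new)  [load 55/90]
  20 → stock rod 4  [load 75/90]
  20 → stock rod 5 (new)  [load 20/90]
  30 → stock rod 5  [load 50/90]
  65 → stock rod 6 (new)  [load 65/90]
6 stock rods opened.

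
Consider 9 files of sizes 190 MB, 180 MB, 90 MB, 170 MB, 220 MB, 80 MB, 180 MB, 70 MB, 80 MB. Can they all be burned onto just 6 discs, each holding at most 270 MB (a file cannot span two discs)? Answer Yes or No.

Yes

A valid assignment using 5 discs:
  disc 1: 220 = 220
  disc 2: 190 + 80 = 270
  disc 3: 180 + 90 = 270
  disc 4: 180 + 80 = 260
  disc 5: 170 + 70 = 240
That uses only 5 ≤ 6, so 6 discs are enough.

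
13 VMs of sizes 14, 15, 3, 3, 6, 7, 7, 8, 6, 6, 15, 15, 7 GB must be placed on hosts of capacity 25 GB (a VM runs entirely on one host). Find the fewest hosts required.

Total = 15 + 15 + 15 + 14 + 8 + 7 + 7 + 7 + 6 + 6 + 6 + 3 + 3 = 112 GB.
Lower bound: ⌈112/25⌉ = 5 hosts.
A packing using 5 hosts:
  host 1: 15 + 8 = 23
  host 2: 15 + 7 + 3 = 25
  host 3: 15 + 7 + 3 = 25
  host 4: 14 + 7 = 21
  host 5: 6 + 6 + 6 = 18
This matches the lower bound, so 5 is optimal.

5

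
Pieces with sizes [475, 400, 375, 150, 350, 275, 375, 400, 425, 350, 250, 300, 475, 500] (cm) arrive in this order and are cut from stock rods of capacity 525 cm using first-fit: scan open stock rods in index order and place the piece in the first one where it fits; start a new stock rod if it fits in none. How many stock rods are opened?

  475 → stock rod 1 (new)  [load 475/525]
  400 → stock rod 2 (new)  [load 400/525]
  375 → stock rod 3 (new)  [load 375/525]
  150 → stock rod 3  [load 525/525]
  350 → stock rod 4 (new)  [load 350/525]
  275 → stock rod 5 (new)  [load 275/525]
  375 → stock rod 6 (new)  [load 375/525]
  400 → stock rod 7 (new)  [load 400/525]
  425 → stock rod 8 (new)  [load 425/525]
  350 → stock rod 9 (new)  [load 350/525]
  250 → stock rod 5  [load 525/525]
  300 → stock rod 10 (new)  [load 300/525]
  475 → stock rod 11 (new)  [load 475/525]
  500 → stock rod 12 (new)  [load 500/525]
12 stock rods opened.

12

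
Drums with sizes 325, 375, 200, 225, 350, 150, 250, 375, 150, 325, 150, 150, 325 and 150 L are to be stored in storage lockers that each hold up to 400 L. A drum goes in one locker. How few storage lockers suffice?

10

Total = 375 + 375 + 350 + 325 + 325 + 325 + 250 + 225 + 200 + 150 + 150 + 150 + 150 + 150 = 3500 L.
Lower bound: ⌈3500/400⌉ = 9 storage lockers.
A packing using 10 storage lockers:
  locker 1: 375 = 375
  locker 2: 375 = 375
  locker 3: 350 = 350
  locker 4: 325 = 325
  locker 5: 325 = 325
  locker 6: 325 = 325
  locker 7: 250 + 150 = 400
  locker 8: 225 + 150 = 375
  locker 9: 200 + 150 = 350
  locker 10: 150 + 150 = 300
No arrangement into 9 storage lockers stays within capacity, so 10 is optimal.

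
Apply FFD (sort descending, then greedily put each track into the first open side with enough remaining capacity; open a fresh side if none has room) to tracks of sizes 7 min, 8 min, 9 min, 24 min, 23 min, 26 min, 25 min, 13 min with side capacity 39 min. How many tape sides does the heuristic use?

4

Sorted descending: 26, 25, 24, 23, 13, 9, 8, 7.
  26 → side 1 (new)  [load 26/39]
  25 → side 2 (new)  [load 25/39]
  24 → side 3 (new)  [load 24/39]
  23 → side 4 (new)  [load 23/39]
  13 → side 1  [load 39/39]
  9 → side 2  [load 34/39]
  8 → side 3  [load 32/39]
  7 → side 3  [load 39/39]
4 tape sides opened.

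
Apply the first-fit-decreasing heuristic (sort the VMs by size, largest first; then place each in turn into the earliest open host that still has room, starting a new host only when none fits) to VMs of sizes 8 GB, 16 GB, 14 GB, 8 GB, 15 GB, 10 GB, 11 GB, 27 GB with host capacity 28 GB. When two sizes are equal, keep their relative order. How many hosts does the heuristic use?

Sorted descending: 27, 16, 15, 14, 11, 10, 8, 8.
  27 → host 1 (new)  [load 27/28]
  16 → host 2 (new)  [load 16/28]
  15 → host 3 (new)  [load 15/28]
  14 → host 4 (new)  [load 14/28]
  11 → host 2  [load 27/28]
  10 → host 3  [load 25/28]
  8 → host 4  [load 22/28]
  8 → host 5 (new)  [load 8/28]
5 hosts opened.

5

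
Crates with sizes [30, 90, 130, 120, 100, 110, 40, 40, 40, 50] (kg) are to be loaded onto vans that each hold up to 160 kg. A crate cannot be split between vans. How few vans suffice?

Total = 130 + 120 + 110 + 100 + 90 + 50 + 40 + 40 + 40 + 30 = 750 kg.
Lower bound: ⌈750/160⌉ = 5 vans.
A packing using 5 vans:
  van 1: 130 + 30 = 160
  van 2: 120 + 40 = 160
  van 3: 110 + 50 = 160
  van 4: 100 + 40 = 140
  van 5: 90 + 40 = 130
This matches the lower bound, so 5 is optimal.

5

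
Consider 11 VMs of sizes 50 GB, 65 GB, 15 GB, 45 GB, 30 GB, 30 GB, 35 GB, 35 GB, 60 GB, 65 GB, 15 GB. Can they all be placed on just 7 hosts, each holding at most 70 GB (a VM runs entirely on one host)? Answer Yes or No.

Yes

A valid assignment using 7 hosts:
  host 1: 65 = 65
  host 2: 65 = 65
  host 3: 60 = 60
  host 4: 50 + 15 = 65
  host 5: 45 + 15 = 60
  host 6: 35 + 35 = 70
  host 7: 30 + 30 = 60
Every load is within 70 GB, so 7 hosts suffice.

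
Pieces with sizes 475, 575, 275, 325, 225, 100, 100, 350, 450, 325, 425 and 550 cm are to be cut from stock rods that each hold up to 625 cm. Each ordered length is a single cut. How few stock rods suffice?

Total = 575 + 550 + 475 + 450 + 425 + 350 + 325 + 325 + 275 + 225 + 100 + 100 = 4175 cm.
Lower bound: ⌈4175/625⌉ = 7 stock rods.
Also, 8 pieces each exceed 625/2 cm, and no two of those can share a stock rod, so at least 8 stock rods are needed.
A packing using 8 stock rods:
  stock rod 1: 575 = 575
  stock rod 2: 550 = 550
  stock rod 3: 475 + 100 = 575
  stock rod 4: 450 + 100 = 550
  stock rod 5: 425 = 425
  stock rod 6: 350 + 275 = 625
  stock rod 7: 325 + 225 = 550
  stock rod 8: 325 = 325
This matches the lower bound, so 8 is optimal.

8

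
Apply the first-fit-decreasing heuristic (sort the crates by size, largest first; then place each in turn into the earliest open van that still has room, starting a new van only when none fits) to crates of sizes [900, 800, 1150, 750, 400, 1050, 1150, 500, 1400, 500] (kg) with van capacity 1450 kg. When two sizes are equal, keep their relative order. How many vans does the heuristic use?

7

Sorted descending: 1400, 1150, 1150, 1050, 900, 800, 750, 500, 500, 400.
  1400 → van 1 (new)  [load 1400/1450]
  1150 → van 2 (new)  [load 1150/1450]
  1150 → van 3 (new)  [load 1150/1450]
  1050 → van 4 (new)  [load 1050/1450]
  900 → van 5 (new)  [load 900/1450]
  800 → van 6 (new)  [load 800/1450]
  750 → van 7 (new)  [load 750/1450]
  500 → van 5  [load 1400/1450]
  500 → van 6  [load 1300/1450]
  400 → van 4  [load 1450/1450]
7 vans opened.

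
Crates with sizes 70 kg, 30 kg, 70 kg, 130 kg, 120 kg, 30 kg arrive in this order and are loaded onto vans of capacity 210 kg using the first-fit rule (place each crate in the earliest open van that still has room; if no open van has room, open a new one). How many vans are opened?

  70 → van 1 (new)  [load 70/210]
  30 → van 1  [load 100/210]
  70 → van 1  [load 170/210]
  130 → van 2 (new)  [load 130/210]
  120 → van 3 (new)  [load 120/210]
  30 → van 1  [load 200/210]
3 vans opened.

3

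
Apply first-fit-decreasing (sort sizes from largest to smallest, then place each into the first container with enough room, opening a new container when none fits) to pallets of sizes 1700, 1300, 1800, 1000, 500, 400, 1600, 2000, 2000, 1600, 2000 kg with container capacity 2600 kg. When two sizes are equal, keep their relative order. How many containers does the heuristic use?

Sorted descending: 2000, 2000, 2000, 1800, 1700, 1600, 1600, 1300, 1000, 500, 400.
  2000 → container 1 (new)  [load 2000/2600]
  2000 → container 2 (new)  [load 2000/2600]
  2000 → container 3 (new)  [load 2000/2600]
  1800 → container 4 (new)  [load 1800/2600]
  1700 → container 5 (new)  [load 1700/2600]
  1600 → container 6 (new)  [load 1600/2600]
  1600 → container 7 (new)  [load 1600/2600]
  1300 → container 8 (new)  [load 1300/2600]
  1000 → container 6  [load 2600/2600]
  500 → container 1  [load 2500/2600]
  400 → container 2  [load 2400/2600]
8 containers opened.

8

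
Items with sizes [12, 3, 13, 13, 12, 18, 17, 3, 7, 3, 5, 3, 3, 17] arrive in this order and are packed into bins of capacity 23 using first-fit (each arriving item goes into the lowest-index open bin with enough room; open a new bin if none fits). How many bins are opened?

  12 → bin 1 (new)  [load 12/23]
  3 → bin 1  [load 15/23]
  13 → bin 2 (new)  [load 13/23]
  13 → bin 3 (new)  [load 13/23]
  12 → bin 4 (new)  [load 12/23]
  18 → bin 5 (new)  [load 18/23]
  17 → bin 6 (new)  [load 17/23]
  3 → bin 1  [load 18/23]
  7 → bin 2  [load 20/23]
  3 → bin 1  [load 21/23]
  5 → bin 3  [load 18/23]
  3 → bin 2  [load 23/23]
  3 → bin 3  [load 21/23]
  17 → bin 7 (new)  [load 17/23]
7 bins opened.

7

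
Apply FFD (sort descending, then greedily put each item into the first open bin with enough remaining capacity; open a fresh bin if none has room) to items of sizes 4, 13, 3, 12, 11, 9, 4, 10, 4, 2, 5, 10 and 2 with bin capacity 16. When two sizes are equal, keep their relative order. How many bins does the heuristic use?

Sorted descending: 13, 12, 11, 10, 10, 9, 5, 4, 4, 4, 3, 2, 2.
  13 → bin 1 (new)  [load 13/16]
  12 → bin 2 (new)  [load 12/16]
  11 → bin 3 (new)  [load 11/16]
  10 → bin 4 (new)  [load 10/16]
  10 → bin 5 (new)  [load 10/16]
  9 → bin 6 (new)  [load 9/16]
  5 → bin 3  [load 16/16]
  4 → bin 2  [load 16/16]
  4 → bin 4  [load 14/16]
  4 → bin 5  [load 14/16]
  3 → bin 1  [load 16/16]
  2 → bin 4  [load 16/16]
  2 → bin 5  [load 16/16]
6 bins opened.

6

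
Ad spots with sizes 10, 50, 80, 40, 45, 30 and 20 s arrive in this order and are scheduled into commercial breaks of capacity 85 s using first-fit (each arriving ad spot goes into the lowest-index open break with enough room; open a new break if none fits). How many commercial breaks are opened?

4

  10 → break 1 (new)  [load 10/85]
  50 → break 1  [load 60/85]
  80 → break 2 (new)  [load 80/85]
  40 → break 3 (new)  [load 40/85]
  45 → break 3  [load 85/85]
  30 → break 4 (new)  [load 30/85]
  20 → break 1  [load 80/85]
4 commercial breaks opened.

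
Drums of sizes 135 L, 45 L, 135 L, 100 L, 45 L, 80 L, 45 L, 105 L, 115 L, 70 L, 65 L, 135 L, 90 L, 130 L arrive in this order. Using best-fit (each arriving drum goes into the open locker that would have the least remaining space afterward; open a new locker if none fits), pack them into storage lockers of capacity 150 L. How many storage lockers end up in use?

10

  135 → locker 1 (new)  [load 135/150]
  45 → locker 2 (new)  [load 45/150]
  135 → locker 3 (new)  [load 135/150]
  100 → locker 2  [load 145/150]
  45 → locker 4 (new)  [load 45/150]
  80 → locker 4  [load 125/150]
  45 → locker 5 (new)  [load 45/150]
  105 → locker 5  [load 150/150]
  115 → locker 6 (new)  [load 115/150]
  70 → locker 7 (new)  [load 70/150]
  65 → locker 7  [load 135/150]
  135 → locker 8 (new)  [load 135/150]
  90 → locker 9 (new)  [load 90/150]
  130 → locker 10 (new)  [load 130/150]
10 storage lockers opened.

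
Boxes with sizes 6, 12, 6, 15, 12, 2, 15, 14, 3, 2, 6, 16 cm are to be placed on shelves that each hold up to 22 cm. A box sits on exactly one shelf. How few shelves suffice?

6

Total = 16 + 15 + 15 + 14 + 12 + 12 + 6 + 6 + 6 + 3 + 2 + 2 = 109 cm.
Lower bound: ⌈109/22⌉ = 5 shelves.
Also, 6 boxes each exceed 11 cm, and no two of those can share a shelf, so at least 6 shelves are needed.
A packing using 6 shelves:
  shelf 1: 16 + 6 = 22
  shelf 2: 15 + 6 = 21
  shelf 3: 15 + 6 = 21
  shelf 4: 14 + 3 + 2 + 2 = 21
  shelf 5: 12 = 12
  shelf 6: 12 = 12
This matches the lower bound, so 6 is optimal.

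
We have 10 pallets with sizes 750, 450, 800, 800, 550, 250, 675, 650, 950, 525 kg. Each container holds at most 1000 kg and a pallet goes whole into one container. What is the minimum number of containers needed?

Total = 950 + 800 + 800 + 750 + 675 + 650 + 550 + 525 + 450 + 250 = 6400 kg.
Lower bound: ⌈6400/1000⌉ = 7 containers.
Also, 8 pallets each exceed 500 kg, and no two of those can share a container, so at least 8 containers are needed.
A packing using 8 containers:
  container 1: 950 = 950
  container 2: 800 = 800
  container 3: 800 = 800
  container 4: 750 + 250 = 1000
  container 5: 675 = 675
  container 6: 650 = 650
  container 7: 550 + 450 = 1000
  container 8: 525 = 525
This matches the lower bound, so 8 is optimal.

8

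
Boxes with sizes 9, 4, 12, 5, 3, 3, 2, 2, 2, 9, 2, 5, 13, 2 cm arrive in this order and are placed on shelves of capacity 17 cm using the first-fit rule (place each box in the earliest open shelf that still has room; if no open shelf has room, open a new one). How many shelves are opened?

5

  9 → shelf 1 (new)  [load 9/17]
  4 → shelf 1  [load 13/17]
  12 → shelf 2 (new)  [load 12/17]
  5 → shelf 2  [load 17/17]
  3 → shelf 1  [load 16/17]
  3 → shelf 3 (new)  [load 3/17]
  2 → shelf 3  [load 5/17]
  2 → shelf 3  [load 7/17]
  2 → shelf 3  [load 9/17]
  9 → shelf 4 (new)  [load 9/17]
  2 → shelf 3  [load 11/17]
  5 → shelf 3  [load 16/17]
  13 → shelf 5 (new)  [load 13/17]
  2 → shelf 4  [load 11/17]
5 shelves opened.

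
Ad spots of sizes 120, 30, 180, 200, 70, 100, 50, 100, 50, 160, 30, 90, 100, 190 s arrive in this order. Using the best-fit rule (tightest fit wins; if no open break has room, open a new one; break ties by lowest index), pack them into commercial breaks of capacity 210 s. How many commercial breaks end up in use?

  120 → break 1 (new)  [load 120/210]
  30 → break 1  [load 150/210]
  180 → break 2 (new)  [load 180/210]
  200 → break 3 (new)  [load 200/210]
  70 → break 4 (new)  [load 70/210]
  100 → break 4  [load 170/210]
  50 → break 1  [load 200/210]
  100 → break 5 (new)  [load 100/210]
  50 → break 5  [load 150/210]
  160 → break 6 (new)  [load 160/210]
  30 → break 2  [load 210/210]
  90 → break 7 (new)  [load 90/210]
  100 → break 7  [load 190/210]
  190 → break 8 (new)  [load 190/210]
8 commercial breaks opened.

8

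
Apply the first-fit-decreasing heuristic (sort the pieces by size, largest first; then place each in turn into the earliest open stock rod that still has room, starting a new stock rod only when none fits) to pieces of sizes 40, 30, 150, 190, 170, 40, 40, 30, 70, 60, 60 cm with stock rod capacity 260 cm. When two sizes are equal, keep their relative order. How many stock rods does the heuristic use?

Sorted descending: 190, 170, 150, 70, 60, 60, 40, 40, 40, 30, 30.
  190 → stock rod 1 (new)  [load 190/260]
  170 → stock rod 2 (new)  [load 170/260]
  150 → stock rod 3 (new)  [load 150/260]
  70 → stock rod 1  [load 260/260]
  60 → stock rod 2  [load 230/260]
  60 → stock rod 3  [load 210/260]
  40 → stock rod 3  [load 250/260]
  40 → stock rod 4 (new)  [load 40/260]
  40 → stock rod 4  [load 80/260]
  30 → stock rod 2  [load 260/260]
  30 → stock rod 4  [load 110/260]
4 stock rods opened.

4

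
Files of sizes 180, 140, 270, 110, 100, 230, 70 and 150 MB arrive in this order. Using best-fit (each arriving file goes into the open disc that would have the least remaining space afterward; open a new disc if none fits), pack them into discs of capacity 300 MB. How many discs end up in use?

5

  180 → disc 1 (new)  [load 180/300]
  140 → disc 2 (new)  [load 140/300]
  270 → disc 3 (new)  [load 270/300]
  110 → disc 1  [load 290/300]
  100 → disc 2  [load 240/300]
  230 → disc 4 (new)  [load 230/300]
  70 → disc 4  [load 300/300]
  150 → disc 5 (new)  [load 150/300]
5 discs opened.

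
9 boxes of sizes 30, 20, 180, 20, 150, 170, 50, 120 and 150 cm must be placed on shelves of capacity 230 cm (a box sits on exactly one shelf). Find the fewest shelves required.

5

Total = 180 + 170 + 150 + 150 + 120 + 50 + 30 + 20 + 20 = 890 cm.
Lower bound: ⌈890/230⌉ = 4 shelves.
Also, 5 boxes each exceed 115 cm, and no two of those can share a shelf, so at least 5 shelves are needed.
A packing using 5 shelves:
  shelf 1: 180 + 50 = 230
  shelf 2: 170 + 30 + 20 = 220
  shelf 3: 150 + 20 = 170
  shelf 4: 150 = 150
  shelf 5: 120 = 120
This matches the lower bound, so 5 is optimal.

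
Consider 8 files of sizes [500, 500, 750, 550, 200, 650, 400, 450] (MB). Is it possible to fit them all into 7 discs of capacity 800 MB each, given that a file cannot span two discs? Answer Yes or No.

A valid assignment using 7 discs:
  disc 1: 750 = 750
  disc 2: 650 = 650
  disc 3: 550 + 200 = 750
  disc 4: 500 = 500
  disc 5: 500 = 500
  disc 6: 450 = 450
  disc 7: 400 = 400
Every load is within 800 MB, so 7 discs suffice.

Yes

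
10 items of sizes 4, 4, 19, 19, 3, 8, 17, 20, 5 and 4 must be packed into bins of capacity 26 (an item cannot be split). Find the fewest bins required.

5

Total = 20 + 19 + 19 + 17 + 8 + 5 + 4 + 4 + 4 + 3 = 103.
Lower bound: ⌈103/26⌉ = 4 bins.
A packing using 5 bins:
  bin 1: 20 + 5 = 25
  bin 2: 19 + 4 + 3 = 26
  bin 3: 19 + 4 = 23
  bin 4: 17 + 8 = 25
  bin 5: 4 = 4
No arrangement into 4 bins stays within capacity, so 5 is optimal.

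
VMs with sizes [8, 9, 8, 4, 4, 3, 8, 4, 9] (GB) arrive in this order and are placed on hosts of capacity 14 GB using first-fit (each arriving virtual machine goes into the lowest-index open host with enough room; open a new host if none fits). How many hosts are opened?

5

  8 → host 1 (new)  [load 8/14]
  9 → host 2 (new)  [load 9/14]
  8 → host 3 (new)  [load 8/14]
  4 → host 1  [load 12/14]
  4 → host 2  [load 13/14]
  3 → host 3  [load 11/14]
  8 → host 4 (new)  [load 8/14]
  4 → host 4  [load 12/14]
  9 → host 5 (new)  [load 9/14]
5 hosts opened.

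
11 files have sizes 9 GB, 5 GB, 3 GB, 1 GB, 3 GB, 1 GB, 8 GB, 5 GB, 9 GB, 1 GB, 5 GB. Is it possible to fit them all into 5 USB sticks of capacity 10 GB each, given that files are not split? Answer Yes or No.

No

Total = 50 GB; ⌈50/10⌉ = 5.
The bound of 5 does not rule out 5, but exhaustive search shows no assignment into 5 USB sticks of capacity 10 GB exists — the minimum is 6.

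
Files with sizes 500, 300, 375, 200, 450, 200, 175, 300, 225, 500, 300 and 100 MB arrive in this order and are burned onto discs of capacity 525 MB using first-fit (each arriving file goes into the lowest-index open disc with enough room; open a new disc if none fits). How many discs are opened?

8

  500 → disc 1 (new)  [load 500/525]
  300 → disc 2 (new)  [load 300/525]
  375 → disc 3 (new)  [load 375/525]
  200 → disc 2  [load 500/525]
  450 → disc 4 (new)  [load 450/525]
  200 → disc 5 (new)  [load 200/525]
  175 → disc 5  [load 375/525]
  300 → disc 6 (new)  [load 300/525]
  225 → disc 6  [load 525/525]
  500 → disc 7 (new)  [load 500/525]
  300 → disc 8 (new)  [load 300/525]
  100 → disc 3  [load 475/525]
8 discs opened.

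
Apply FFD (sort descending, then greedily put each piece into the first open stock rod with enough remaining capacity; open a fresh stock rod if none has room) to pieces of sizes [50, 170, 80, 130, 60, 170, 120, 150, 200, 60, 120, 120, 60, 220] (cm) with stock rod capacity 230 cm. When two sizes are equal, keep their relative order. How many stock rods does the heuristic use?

9

Sorted descending: 220, 200, 170, 170, 150, 130, 120, 120, 120, 80, 60, 60, 60, 50.
  220 → stock rod 1 (new)  [load 220/230]
  200 → stock rod 2 (new)  [load 200/230]
  170 → stock rod 3 (new)  [load 170/230]
  170 → stock rod 4 (new)  [load 170/230]
  150 → stock rod 5 (new)  [load 150/230]
  130 → stock rod 6 (new)  [load 130/230]
  120 → stock rod 7 (new)  [load 120/230]
  120 → stock rod 8 (new)  [load 120/230]
  120 → stock rod 9 (new)  [load 120/230]
  80 → stock rod 5  [load 230/230]
  60 → stock rod 3  [load 230/230]
  60 → stock rod 4  [load 230/230]
  60 → stock rod 6  [load 190/230]
  50 → stock rod 7  [load 170/230]
9 stock rods opened.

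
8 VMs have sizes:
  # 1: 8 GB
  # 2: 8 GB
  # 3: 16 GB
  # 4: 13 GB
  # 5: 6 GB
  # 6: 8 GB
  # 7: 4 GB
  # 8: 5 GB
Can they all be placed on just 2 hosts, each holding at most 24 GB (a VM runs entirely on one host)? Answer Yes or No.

No

Total = 68 GB; ⌈68/24⌉ = 3.
At least 3 hosts are required, but only 2 are allowed.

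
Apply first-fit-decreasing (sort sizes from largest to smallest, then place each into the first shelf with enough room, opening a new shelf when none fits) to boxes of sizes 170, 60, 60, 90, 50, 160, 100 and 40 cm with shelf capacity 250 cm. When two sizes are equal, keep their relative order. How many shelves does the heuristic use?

Sorted descending: 170, 160, 100, 90, 60, 60, 50, 40.
  170 → shelf 1 (new)  [load 170/250]
  160 → shelf 2 (new)  [load 160/250]
  100 → shelf 3 (new)  [load 100/250]
  90 → shelf 2  [load 250/250]
  60 → shelf 1  [load 230/250]
  60 → shelf 3  [load 160/250]
  50 → shelf 3  [load 210/250]
  40 → shelf 3  [load 250/250]
3 shelves opened.

3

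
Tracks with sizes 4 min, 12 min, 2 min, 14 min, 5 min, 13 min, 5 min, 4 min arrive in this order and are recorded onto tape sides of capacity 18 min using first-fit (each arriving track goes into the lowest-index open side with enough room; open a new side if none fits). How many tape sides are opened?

4

  4 → side 1 (new)  [load 4/18]
  12 → side 1  [load 16/18]
  2 → side 1  [load 18/18]
  14 → side 2 (new)  [load 14/18]
  5 → side 3 (new)  [load 5/18]
  13 → side 3  [load 18/18]
  5 → side 4 (new)  [load 5/18]
  4 → side 2  [load 18/18]
4 tape sides opened.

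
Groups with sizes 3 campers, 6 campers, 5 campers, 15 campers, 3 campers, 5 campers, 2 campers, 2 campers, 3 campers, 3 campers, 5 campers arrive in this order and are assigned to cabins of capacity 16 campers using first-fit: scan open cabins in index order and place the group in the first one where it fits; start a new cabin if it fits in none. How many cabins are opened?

  3 → cabin 1 (new)  [load 3/16]
  6 → cabin 1  [load 9/16]
  5 → cabin 1  [load 14/16]
  15 → cabin 2 (new)  [load 15/16]
  3 → cabin 3 (new)  [load 3/16]
  5 → cabin 3  [load 8/16]
  2 → cabin 1  [load 16/16]
  2 → cabin 3  [load 10/16]
  3 → cabin 3  [load 13/16]
  3 → cabin 3  [load 16/16]
  5 → cabin 4 (new)  [load 5/16]
4 cabins opened.

4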